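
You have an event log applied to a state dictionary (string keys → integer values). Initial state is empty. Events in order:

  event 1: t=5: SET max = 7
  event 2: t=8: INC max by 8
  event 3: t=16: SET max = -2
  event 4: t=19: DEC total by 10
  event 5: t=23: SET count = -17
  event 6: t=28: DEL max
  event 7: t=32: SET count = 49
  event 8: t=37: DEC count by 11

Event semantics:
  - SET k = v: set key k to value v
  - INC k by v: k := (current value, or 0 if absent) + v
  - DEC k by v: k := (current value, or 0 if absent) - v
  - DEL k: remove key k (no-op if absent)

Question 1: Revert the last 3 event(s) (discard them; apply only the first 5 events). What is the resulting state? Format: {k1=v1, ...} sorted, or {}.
Answer: {count=-17, max=-2, total=-10}

Derivation:
Keep first 5 events (discard last 3):
  after event 1 (t=5: SET max = 7): {max=7}
  after event 2 (t=8: INC max by 8): {max=15}
  after event 3 (t=16: SET max = -2): {max=-2}
  after event 4 (t=19: DEC total by 10): {max=-2, total=-10}
  after event 5 (t=23: SET count = -17): {count=-17, max=-2, total=-10}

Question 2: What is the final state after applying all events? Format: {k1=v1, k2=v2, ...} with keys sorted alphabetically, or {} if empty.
  after event 1 (t=5: SET max = 7): {max=7}
  after event 2 (t=8: INC max by 8): {max=15}
  after event 3 (t=16: SET max = -2): {max=-2}
  after event 4 (t=19: DEC total by 10): {max=-2, total=-10}
  after event 5 (t=23: SET count = -17): {count=-17, max=-2, total=-10}
  after event 6 (t=28: DEL max): {count=-17, total=-10}
  after event 7 (t=32: SET count = 49): {count=49, total=-10}
  after event 8 (t=37: DEC count by 11): {count=38, total=-10}

Answer: {count=38, total=-10}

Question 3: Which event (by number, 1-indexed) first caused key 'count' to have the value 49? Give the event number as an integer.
Looking for first event where count becomes 49:
  event 5: count = -17
  event 6: count = -17
  event 7: count -17 -> 49  <-- first match

Answer: 7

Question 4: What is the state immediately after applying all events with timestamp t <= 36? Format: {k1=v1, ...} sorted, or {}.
Apply events with t <= 36 (7 events):
  after event 1 (t=5: SET max = 7): {max=7}
  after event 2 (t=8: INC max by 8): {max=15}
  after event 3 (t=16: SET max = -2): {max=-2}
  after event 4 (t=19: DEC total by 10): {max=-2, total=-10}
  after event 5 (t=23: SET count = -17): {count=-17, max=-2, total=-10}
  after event 6 (t=28: DEL max): {count=-17, total=-10}
  after event 7 (t=32: SET count = 49): {count=49, total=-10}

Answer: {count=49, total=-10}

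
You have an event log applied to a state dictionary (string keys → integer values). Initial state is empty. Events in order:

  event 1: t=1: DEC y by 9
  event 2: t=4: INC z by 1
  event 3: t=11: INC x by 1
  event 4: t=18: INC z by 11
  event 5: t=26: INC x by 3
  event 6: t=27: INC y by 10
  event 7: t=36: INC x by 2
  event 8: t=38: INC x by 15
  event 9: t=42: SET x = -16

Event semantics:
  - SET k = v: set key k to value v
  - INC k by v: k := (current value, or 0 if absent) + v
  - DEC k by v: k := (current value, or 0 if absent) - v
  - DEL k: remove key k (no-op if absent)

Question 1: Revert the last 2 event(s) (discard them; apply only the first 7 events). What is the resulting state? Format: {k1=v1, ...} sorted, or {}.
Answer: {x=6, y=1, z=12}

Derivation:
Keep first 7 events (discard last 2):
  after event 1 (t=1: DEC y by 9): {y=-9}
  after event 2 (t=4: INC z by 1): {y=-9, z=1}
  after event 3 (t=11: INC x by 1): {x=1, y=-9, z=1}
  after event 4 (t=18: INC z by 11): {x=1, y=-9, z=12}
  after event 5 (t=26: INC x by 3): {x=4, y=-9, z=12}
  after event 6 (t=27: INC y by 10): {x=4, y=1, z=12}
  after event 7 (t=36: INC x by 2): {x=6, y=1, z=12}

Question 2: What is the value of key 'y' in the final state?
Answer: 1

Derivation:
Track key 'y' through all 9 events:
  event 1 (t=1: DEC y by 9): y (absent) -> -9
  event 2 (t=4: INC z by 1): y unchanged
  event 3 (t=11: INC x by 1): y unchanged
  event 4 (t=18: INC z by 11): y unchanged
  event 5 (t=26: INC x by 3): y unchanged
  event 6 (t=27: INC y by 10): y -9 -> 1
  event 7 (t=36: INC x by 2): y unchanged
  event 8 (t=38: INC x by 15): y unchanged
  event 9 (t=42: SET x = -16): y unchanged
Final: y = 1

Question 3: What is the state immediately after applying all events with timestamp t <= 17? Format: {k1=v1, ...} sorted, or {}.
Apply events with t <= 17 (3 events):
  after event 1 (t=1: DEC y by 9): {y=-9}
  after event 2 (t=4: INC z by 1): {y=-9, z=1}
  after event 3 (t=11: INC x by 1): {x=1, y=-9, z=1}

Answer: {x=1, y=-9, z=1}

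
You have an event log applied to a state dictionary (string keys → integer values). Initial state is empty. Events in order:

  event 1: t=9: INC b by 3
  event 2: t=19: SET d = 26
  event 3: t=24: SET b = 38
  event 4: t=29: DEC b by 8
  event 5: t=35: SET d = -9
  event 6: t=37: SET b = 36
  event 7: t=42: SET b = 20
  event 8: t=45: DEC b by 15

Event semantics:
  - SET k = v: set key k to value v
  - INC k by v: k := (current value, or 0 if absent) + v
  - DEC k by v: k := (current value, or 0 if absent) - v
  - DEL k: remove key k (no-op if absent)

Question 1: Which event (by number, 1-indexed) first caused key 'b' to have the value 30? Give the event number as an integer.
Answer: 4

Derivation:
Looking for first event where b becomes 30:
  event 1: b = 3
  event 2: b = 3
  event 3: b = 38
  event 4: b 38 -> 30  <-- first match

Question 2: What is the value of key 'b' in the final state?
Answer: 5

Derivation:
Track key 'b' through all 8 events:
  event 1 (t=9: INC b by 3): b (absent) -> 3
  event 2 (t=19: SET d = 26): b unchanged
  event 3 (t=24: SET b = 38): b 3 -> 38
  event 4 (t=29: DEC b by 8): b 38 -> 30
  event 5 (t=35: SET d = -9): b unchanged
  event 6 (t=37: SET b = 36): b 30 -> 36
  event 7 (t=42: SET b = 20): b 36 -> 20
  event 8 (t=45: DEC b by 15): b 20 -> 5
Final: b = 5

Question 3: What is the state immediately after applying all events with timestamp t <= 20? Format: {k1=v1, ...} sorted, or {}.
Answer: {b=3, d=26}

Derivation:
Apply events with t <= 20 (2 events):
  after event 1 (t=9: INC b by 3): {b=3}
  after event 2 (t=19: SET d = 26): {b=3, d=26}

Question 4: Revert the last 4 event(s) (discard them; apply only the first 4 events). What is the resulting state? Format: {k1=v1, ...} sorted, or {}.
Keep first 4 events (discard last 4):
  after event 1 (t=9: INC b by 3): {b=3}
  after event 2 (t=19: SET d = 26): {b=3, d=26}
  after event 3 (t=24: SET b = 38): {b=38, d=26}
  after event 4 (t=29: DEC b by 8): {b=30, d=26}

Answer: {b=30, d=26}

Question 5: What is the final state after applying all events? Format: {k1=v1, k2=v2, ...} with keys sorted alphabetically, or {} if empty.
Answer: {b=5, d=-9}

Derivation:
  after event 1 (t=9: INC b by 3): {b=3}
  after event 2 (t=19: SET d = 26): {b=3, d=26}
  after event 3 (t=24: SET b = 38): {b=38, d=26}
  after event 4 (t=29: DEC b by 8): {b=30, d=26}
  after event 5 (t=35: SET d = -9): {b=30, d=-9}
  after event 6 (t=37: SET b = 36): {b=36, d=-9}
  after event 7 (t=42: SET b = 20): {b=20, d=-9}
  after event 8 (t=45: DEC b by 15): {b=5, d=-9}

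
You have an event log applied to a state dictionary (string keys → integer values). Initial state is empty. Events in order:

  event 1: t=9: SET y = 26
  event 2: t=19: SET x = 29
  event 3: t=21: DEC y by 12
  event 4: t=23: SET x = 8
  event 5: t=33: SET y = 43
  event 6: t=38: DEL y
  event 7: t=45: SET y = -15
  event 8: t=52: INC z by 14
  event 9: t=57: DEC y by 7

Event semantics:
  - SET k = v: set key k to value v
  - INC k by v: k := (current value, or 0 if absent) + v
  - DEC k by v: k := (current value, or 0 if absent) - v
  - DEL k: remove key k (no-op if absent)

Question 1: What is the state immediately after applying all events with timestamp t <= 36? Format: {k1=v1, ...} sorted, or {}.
Apply events with t <= 36 (5 events):
  after event 1 (t=9: SET y = 26): {y=26}
  after event 2 (t=19: SET x = 29): {x=29, y=26}
  after event 3 (t=21: DEC y by 12): {x=29, y=14}
  after event 4 (t=23: SET x = 8): {x=8, y=14}
  after event 5 (t=33: SET y = 43): {x=8, y=43}

Answer: {x=8, y=43}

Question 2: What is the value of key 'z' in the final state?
Answer: 14

Derivation:
Track key 'z' through all 9 events:
  event 1 (t=9: SET y = 26): z unchanged
  event 2 (t=19: SET x = 29): z unchanged
  event 3 (t=21: DEC y by 12): z unchanged
  event 4 (t=23: SET x = 8): z unchanged
  event 5 (t=33: SET y = 43): z unchanged
  event 6 (t=38: DEL y): z unchanged
  event 7 (t=45: SET y = -15): z unchanged
  event 8 (t=52: INC z by 14): z (absent) -> 14
  event 9 (t=57: DEC y by 7): z unchanged
Final: z = 14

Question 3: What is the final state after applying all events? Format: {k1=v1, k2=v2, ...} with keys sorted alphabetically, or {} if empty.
Answer: {x=8, y=-22, z=14}

Derivation:
  after event 1 (t=9: SET y = 26): {y=26}
  after event 2 (t=19: SET x = 29): {x=29, y=26}
  after event 3 (t=21: DEC y by 12): {x=29, y=14}
  after event 4 (t=23: SET x = 8): {x=8, y=14}
  after event 5 (t=33: SET y = 43): {x=8, y=43}
  after event 6 (t=38: DEL y): {x=8}
  after event 7 (t=45: SET y = -15): {x=8, y=-15}
  after event 8 (t=52: INC z by 14): {x=8, y=-15, z=14}
  after event 9 (t=57: DEC y by 7): {x=8, y=-22, z=14}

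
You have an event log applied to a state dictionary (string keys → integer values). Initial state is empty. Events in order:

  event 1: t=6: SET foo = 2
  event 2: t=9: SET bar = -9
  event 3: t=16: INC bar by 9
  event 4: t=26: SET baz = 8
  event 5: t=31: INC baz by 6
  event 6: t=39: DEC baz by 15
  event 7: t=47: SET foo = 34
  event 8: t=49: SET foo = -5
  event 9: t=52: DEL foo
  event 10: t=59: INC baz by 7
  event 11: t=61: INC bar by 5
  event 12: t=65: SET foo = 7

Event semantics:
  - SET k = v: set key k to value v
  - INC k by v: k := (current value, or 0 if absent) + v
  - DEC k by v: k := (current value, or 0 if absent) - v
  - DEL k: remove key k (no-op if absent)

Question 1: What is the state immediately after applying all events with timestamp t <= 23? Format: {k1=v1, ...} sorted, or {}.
Answer: {bar=0, foo=2}

Derivation:
Apply events with t <= 23 (3 events):
  after event 1 (t=6: SET foo = 2): {foo=2}
  after event 2 (t=9: SET bar = -9): {bar=-9, foo=2}
  after event 3 (t=16: INC bar by 9): {bar=0, foo=2}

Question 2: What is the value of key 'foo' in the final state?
Track key 'foo' through all 12 events:
  event 1 (t=6: SET foo = 2): foo (absent) -> 2
  event 2 (t=9: SET bar = -9): foo unchanged
  event 3 (t=16: INC bar by 9): foo unchanged
  event 4 (t=26: SET baz = 8): foo unchanged
  event 5 (t=31: INC baz by 6): foo unchanged
  event 6 (t=39: DEC baz by 15): foo unchanged
  event 7 (t=47: SET foo = 34): foo 2 -> 34
  event 8 (t=49: SET foo = -5): foo 34 -> -5
  event 9 (t=52: DEL foo): foo -5 -> (absent)
  event 10 (t=59: INC baz by 7): foo unchanged
  event 11 (t=61: INC bar by 5): foo unchanged
  event 12 (t=65: SET foo = 7): foo (absent) -> 7
Final: foo = 7

Answer: 7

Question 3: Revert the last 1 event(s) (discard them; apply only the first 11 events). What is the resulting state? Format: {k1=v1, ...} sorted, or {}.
Keep first 11 events (discard last 1):
  after event 1 (t=6: SET foo = 2): {foo=2}
  after event 2 (t=9: SET bar = -9): {bar=-9, foo=2}
  after event 3 (t=16: INC bar by 9): {bar=0, foo=2}
  after event 4 (t=26: SET baz = 8): {bar=0, baz=8, foo=2}
  after event 5 (t=31: INC baz by 6): {bar=0, baz=14, foo=2}
  after event 6 (t=39: DEC baz by 15): {bar=0, baz=-1, foo=2}
  after event 7 (t=47: SET foo = 34): {bar=0, baz=-1, foo=34}
  after event 8 (t=49: SET foo = -5): {bar=0, baz=-1, foo=-5}
  after event 9 (t=52: DEL foo): {bar=0, baz=-1}
  after event 10 (t=59: INC baz by 7): {bar=0, baz=6}
  after event 11 (t=61: INC bar by 5): {bar=5, baz=6}

Answer: {bar=5, baz=6}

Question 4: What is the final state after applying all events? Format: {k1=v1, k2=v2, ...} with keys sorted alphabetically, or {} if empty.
Answer: {bar=5, baz=6, foo=7}

Derivation:
  after event 1 (t=6: SET foo = 2): {foo=2}
  after event 2 (t=9: SET bar = -9): {bar=-9, foo=2}
  after event 3 (t=16: INC bar by 9): {bar=0, foo=2}
  after event 4 (t=26: SET baz = 8): {bar=0, baz=8, foo=2}
  after event 5 (t=31: INC baz by 6): {bar=0, baz=14, foo=2}
  after event 6 (t=39: DEC baz by 15): {bar=0, baz=-1, foo=2}
  after event 7 (t=47: SET foo = 34): {bar=0, baz=-1, foo=34}
  after event 8 (t=49: SET foo = -5): {bar=0, baz=-1, foo=-5}
  after event 9 (t=52: DEL foo): {bar=0, baz=-1}
  after event 10 (t=59: INC baz by 7): {bar=0, baz=6}
  after event 11 (t=61: INC bar by 5): {bar=5, baz=6}
  after event 12 (t=65: SET foo = 7): {bar=5, baz=6, foo=7}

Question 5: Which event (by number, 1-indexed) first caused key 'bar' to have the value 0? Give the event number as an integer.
Looking for first event where bar becomes 0:
  event 2: bar = -9
  event 3: bar -9 -> 0  <-- first match

Answer: 3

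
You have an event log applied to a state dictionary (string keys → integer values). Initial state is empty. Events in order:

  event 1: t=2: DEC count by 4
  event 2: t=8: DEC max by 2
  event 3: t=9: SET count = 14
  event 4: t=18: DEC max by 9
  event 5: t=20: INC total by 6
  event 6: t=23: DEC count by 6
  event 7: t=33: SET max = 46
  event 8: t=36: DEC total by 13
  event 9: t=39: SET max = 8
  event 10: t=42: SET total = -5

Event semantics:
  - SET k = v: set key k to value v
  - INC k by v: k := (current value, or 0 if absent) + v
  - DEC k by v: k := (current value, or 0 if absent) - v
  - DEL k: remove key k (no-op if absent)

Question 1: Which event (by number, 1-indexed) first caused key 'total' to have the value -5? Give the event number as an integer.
Looking for first event where total becomes -5:
  event 5: total = 6
  event 6: total = 6
  event 7: total = 6
  event 8: total = -7
  event 9: total = -7
  event 10: total -7 -> -5  <-- first match

Answer: 10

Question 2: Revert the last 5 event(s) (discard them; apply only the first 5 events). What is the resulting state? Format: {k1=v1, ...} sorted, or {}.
Answer: {count=14, max=-11, total=6}

Derivation:
Keep first 5 events (discard last 5):
  after event 1 (t=2: DEC count by 4): {count=-4}
  after event 2 (t=8: DEC max by 2): {count=-4, max=-2}
  after event 3 (t=9: SET count = 14): {count=14, max=-2}
  after event 4 (t=18: DEC max by 9): {count=14, max=-11}
  after event 5 (t=20: INC total by 6): {count=14, max=-11, total=6}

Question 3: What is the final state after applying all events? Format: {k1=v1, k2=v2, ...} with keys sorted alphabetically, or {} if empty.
Answer: {count=8, max=8, total=-5}

Derivation:
  after event 1 (t=2: DEC count by 4): {count=-4}
  after event 2 (t=8: DEC max by 2): {count=-4, max=-2}
  after event 3 (t=9: SET count = 14): {count=14, max=-2}
  after event 4 (t=18: DEC max by 9): {count=14, max=-11}
  after event 5 (t=20: INC total by 6): {count=14, max=-11, total=6}
  after event 6 (t=23: DEC count by 6): {count=8, max=-11, total=6}
  after event 7 (t=33: SET max = 46): {count=8, max=46, total=6}
  after event 8 (t=36: DEC total by 13): {count=8, max=46, total=-7}
  after event 9 (t=39: SET max = 8): {count=8, max=8, total=-7}
  after event 10 (t=42: SET total = -5): {count=8, max=8, total=-5}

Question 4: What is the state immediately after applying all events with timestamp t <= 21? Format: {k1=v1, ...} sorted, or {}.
Answer: {count=14, max=-11, total=6}

Derivation:
Apply events with t <= 21 (5 events):
  after event 1 (t=2: DEC count by 4): {count=-4}
  after event 2 (t=8: DEC max by 2): {count=-4, max=-2}
  after event 3 (t=9: SET count = 14): {count=14, max=-2}
  after event 4 (t=18: DEC max by 9): {count=14, max=-11}
  after event 5 (t=20: INC total by 6): {count=14, max=-11, total=6}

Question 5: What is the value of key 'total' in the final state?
Track key 'total' through all 10 events:
  event 1 (t=2: DEC count by 4): total unchanged
  event 2 (t=8: DEC max by 2): total unchanged
  event 3 (t=9: SET count = 14): total unchanged
  event 4 (t=18: DEC max by 9): total unchanged
  event 5 (t=20: INC total by 6): total (absent) -> 6
  event 6 (t=23: DEC count by 6): total unchanged
  event 7 (t=33: SET max = 46): total unchanged
  event 8 (t=36: DEC total by 13): total 6 -> -7
  event 9 (t=39: SET max = 8): total unchanged
  event 10 (t=42: SET total = -5): total -7 -> -5
Final: total = -5

Answer: -5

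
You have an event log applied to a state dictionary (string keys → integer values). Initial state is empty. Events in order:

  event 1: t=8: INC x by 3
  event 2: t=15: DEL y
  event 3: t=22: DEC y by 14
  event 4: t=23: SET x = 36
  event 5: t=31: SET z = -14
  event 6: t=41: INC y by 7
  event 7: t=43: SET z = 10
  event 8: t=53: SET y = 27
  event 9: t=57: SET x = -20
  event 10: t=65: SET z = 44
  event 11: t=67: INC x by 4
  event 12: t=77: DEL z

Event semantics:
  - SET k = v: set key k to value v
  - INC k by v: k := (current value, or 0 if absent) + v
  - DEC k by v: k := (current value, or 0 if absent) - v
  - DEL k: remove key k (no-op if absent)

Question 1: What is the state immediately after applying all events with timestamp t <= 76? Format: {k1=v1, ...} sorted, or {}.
Answer: {x=-16, y=27, z=44}

Derivation:
Apply events with t <= 76 (11 events):
  after event 1 (t=8: INC x by 3): {x=3}
  after event 2 (t=15: DEL y): {x=3}
  after event 3 (t=22: DEC y by 14): {x=3, y=-14}
  after event 4 (t=23: SET x = 36): {x=36, y=-14}
  after event 5 (t=31: SET z = -14): {x=36, y=-14, z=-14}
  after event 6 (t=41: INC y by 7): {x=36, y=-7, z=-14}
  after event 7 (t=43: SET z = 10): {x=36, y=-7, z=10}
  after event 8 (t=53: SET y = 27): {x=36, y=27, z=10}
  after event 9 (t=57: SET x = -20): {x=-20, y=27, z=10}
  after event 10 (t=65: SET z = 44): {x=-20, y=27, z=44}
  after event 11 (t=67: INC x by 4): {x=-16, y=27, z=44}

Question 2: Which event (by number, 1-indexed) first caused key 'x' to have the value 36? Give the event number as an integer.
Looking for first event where x becomes 36:
  event 1: x = 3
  event 2: x = 3
  event 3: x = 3
  event 4: x 3 -> 36  <-- first match

Answer: 4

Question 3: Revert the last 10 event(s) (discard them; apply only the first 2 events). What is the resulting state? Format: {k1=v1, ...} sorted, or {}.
Answer: {x=3}

Derivation:
Keep first 2 events (discard last 10):
  after event 1 (t=8: INC x by 3): {x=3}
  after event 2 (t=15: DEL y): {x=3}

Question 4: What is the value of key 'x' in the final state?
Track key 'x' through all 12 events:
  event 1 (t=8: INC x by 3): x (absent) -> 3
  event 2 (t=15: DEL y): x unchanged
  event 3 (t=22: DEC y by 14): x unchanged
  event 4 (t=23: SET x = 36): x 3 -> 36
  event 5 (t=31: SET z = -14): x unchanged
  event 6 (t=41: INC y by 7): x unchanged
  event 7 (t=43: SET z = 10): x unchanged
  event 8 (t=53: SET y = 27): x unchanged
  event 9 (t=57: SET x = -20): x 36 -> -20
  event 10 (t=65: SET z = 44): x unchanged
  event 11 (t=67: INC x by 4): x -20 -> -16
  event 12 (t=77: DEL z): x unchanged
Final: x = -16

Answer: -16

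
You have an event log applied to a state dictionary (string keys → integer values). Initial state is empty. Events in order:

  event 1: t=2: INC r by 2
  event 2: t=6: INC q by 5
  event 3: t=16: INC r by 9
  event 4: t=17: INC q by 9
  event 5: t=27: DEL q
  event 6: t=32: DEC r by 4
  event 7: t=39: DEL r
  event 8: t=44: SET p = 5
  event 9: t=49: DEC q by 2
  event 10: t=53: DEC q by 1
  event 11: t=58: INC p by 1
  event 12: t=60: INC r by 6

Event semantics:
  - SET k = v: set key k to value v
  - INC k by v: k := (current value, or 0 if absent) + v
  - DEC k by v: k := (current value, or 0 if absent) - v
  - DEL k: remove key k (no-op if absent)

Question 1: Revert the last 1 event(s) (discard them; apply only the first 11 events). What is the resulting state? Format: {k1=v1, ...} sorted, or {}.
Answer: {p=6, q=-3}

Derivation:
Keep first 11 events (discard last 1):
  after event 1 (t=2: INC r by 2): {r=2}
  after event 2 (t=6: INC q by 5): {q=5, r=2}
  after event 3 (t=16: INC r by 9): {q=5, r=11}
  after event 4 (t=17: INC q by 9): {q=14, r=11}
  after event 5 (t=27: DEL q): {r=11}
  after event 6 (t=32: DEC r by 4): {r=7}
  after event 7 (t=39: DEL r): {}
  after event 8 (t=44: SET p = 5): {p=5}
  after event 9 (t=49: DEC q by 2): {p=5, q=-2}
  after event 10 (t=53: DEC q by 1): {p=5, q=-3}
  after event 11 (t=58: INC p by 1): {p=6, q=-3}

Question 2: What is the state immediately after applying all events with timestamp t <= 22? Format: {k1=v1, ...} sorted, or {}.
Answer: {q=14, r=11}

Derivation:
Apply events with t <= 22 (4 events):
  after event 1 (t=2: INC r by 2): {r=2}
  after event 2 (t=6: INC q by 5): {q=5, r=2}
  after event 3 (t=16: INC r by 9): {q=5, r=11}
  after event 4 (t=17: INC q by 9): {q=14, r=11}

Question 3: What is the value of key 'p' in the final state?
Track key 'p' through all 12 events:
  event 1 (t=2: INC r by 2): p unchanged
  event 2 (t=6: INC q by 5): p unchanged
  event 3 (t=16: INC r by 9): p unchanged
  event 4 (t=17: INC q by 9): p unchanged
  event 5 (t=27: DEL q): p unchanged
  event 6 (t=32: DEC r by 4): p unchanged
  event 7 (t=39: DEL r): p unchanged
  event 8 (t=44: SET p = 5): p (absent) -> 5
  event 9 (t=49: DEC q by 2): p unchanged
  event 10 (t=53: DEC q by 1): p unchanged
  event 11 (t=58: INC p by 1): p 5 -> 6
  event 12 (t=60: INC r by 6): p unchanged
Final: p = 6

Answer: 6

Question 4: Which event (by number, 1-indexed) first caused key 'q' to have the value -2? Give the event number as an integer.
Looking for first event where q becomes -2:
  event 2: q = 5
  event 3: q = 5
  event 4: q = 14
  event 5: q = (absent)
  event 9: q (absent) -> -2  <-- first match

Answer: 9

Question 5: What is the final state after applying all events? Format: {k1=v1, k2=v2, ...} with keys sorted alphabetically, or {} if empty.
  after event 1 (t=2: INC r by 2): {r=2}
  after event 2 (t=6: INC q by 5): {q=5, r=2}
  after event 3 (t=16: INC r by 9): {q=5, r=11}
  after event 4 (t=17: INC q by 9): {q=14, r=11}
  after event 5 (t=27: DEL q): {r=11}
  after event 6 (t=32: DEC r by 4): {r=7}
  after event 7 (t=39: DEL r): {}
  after event 8 (t=44: SET p = 5): {p=5}
  after event 9 (t=49: DEC q by 2): {p=5, q=-2}
  after event 10 (t=53: DEC q by 1): {p=5, q=-3}
  after event 11 (t=58: INC p by 1): {p=6, q=-3}
  after event 12 (t=60: INC r by 6): {p=6, q=-3, r=6}

Answer: {p=6, q=-3, r=6}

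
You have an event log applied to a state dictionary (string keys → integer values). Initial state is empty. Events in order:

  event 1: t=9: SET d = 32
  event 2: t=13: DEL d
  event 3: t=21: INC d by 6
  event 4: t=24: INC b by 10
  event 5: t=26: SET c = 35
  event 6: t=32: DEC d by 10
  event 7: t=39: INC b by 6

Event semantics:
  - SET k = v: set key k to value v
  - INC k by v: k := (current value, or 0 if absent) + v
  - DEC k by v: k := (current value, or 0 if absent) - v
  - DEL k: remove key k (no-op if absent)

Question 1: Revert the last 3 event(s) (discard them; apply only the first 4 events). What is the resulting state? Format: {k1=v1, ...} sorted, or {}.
Keep first 4 events (discard last 3):
  after event 1 (t=9: SET d = 32): {d=32}
  after event 2 (t=13: DEL d): {}
  after event 3 (t=21: INC d by 6): {d=6}
  after event 4 (t=24: INC b by 10): {b=10, d=6}

Answer: {b=10, d=6}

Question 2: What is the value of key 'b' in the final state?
Answer: 16

Derivation:
Track key 'b' through all 7 events:
  event 1 (t=9: SET d = 32): b unchanged
  event 2 (t=13: DEL d): b unchanged
  event 3 (t=21: INC d by 6): b unchanged
  event 4 (t=24: INC b by 10): b (absent) -> 10
  event 5 (t=26: SET c = 35): b unchanged
  event 6 (t=32: DEC d by 10): b unchanged
  event 7 (t=39: INC b by 6): b 10 -> 16
Final: b = 16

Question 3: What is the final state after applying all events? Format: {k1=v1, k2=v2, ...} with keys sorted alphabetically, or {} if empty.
  after event 1 (t=9: SET d = 32): {d=32}
  after event 2 (t=13: DEL d): {}
  after event 3 (t=21: INC d by 6): {d=6}
  after event 4 (t=24: INC b by 10): {b=10, d=6}
  after event 5 (t=26: SET c = 35): {b=10, c=35, d=6}
  after event 6 (t=32: DEC d by 10): {b=10, c=35, d=-4}
  after event 7 (t=39: INC b by 6): {b=16, c=35, d=-4}

Answer: {b=16, c=35, d=-4}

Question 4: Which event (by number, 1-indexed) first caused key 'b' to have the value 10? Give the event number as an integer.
Looking for first event where b becomes 10:
  event 4: b (absent) -> 10  <-- first match

Answer: 4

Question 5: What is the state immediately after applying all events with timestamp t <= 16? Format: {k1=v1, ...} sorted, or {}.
Apply events with t <= 16 (2 events):
  after event 1 (t=9: SET d = 32): {d=32}
  after event 2 (t=13: DEL d): {}

Answer: {}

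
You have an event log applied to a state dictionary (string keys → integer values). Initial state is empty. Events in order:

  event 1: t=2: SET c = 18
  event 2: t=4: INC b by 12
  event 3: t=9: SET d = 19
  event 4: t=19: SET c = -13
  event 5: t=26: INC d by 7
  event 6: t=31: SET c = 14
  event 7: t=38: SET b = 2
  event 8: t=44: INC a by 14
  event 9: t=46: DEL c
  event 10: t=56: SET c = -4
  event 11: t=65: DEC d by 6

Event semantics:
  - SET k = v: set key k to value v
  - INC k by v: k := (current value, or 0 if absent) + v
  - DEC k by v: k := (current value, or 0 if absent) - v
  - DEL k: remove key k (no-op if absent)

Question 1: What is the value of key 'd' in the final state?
Track key 'd' through all 11 events:
  event 1 (t=2: SET c = 18): d unchanged
  event 2 (t=4: INC b by 12): d unchanged
  event 3 (t=9: SET d = 19): d (absent) -> 19
  event 4 (t=19: SET c = -13): d unchanged
  event 5 (t=26: INC d by 7): d 19 -> 26
  event 6 (t=31: SET c = 14): d unchanged
  event 7 (t=38: SET b = 2): d unchanged
  event 8 (t=44: INC a by 14): d unchanged
  event 9 (t=46: DEL c): d unchanged
  event 10 (t=56: SET c = -4): d unchanged
  event 11 (t=65: DEC d by 6): d 26 -> 20
Final: d = 20

Answer: 20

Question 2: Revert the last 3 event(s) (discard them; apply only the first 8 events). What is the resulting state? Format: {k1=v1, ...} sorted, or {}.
Keep first 8 events (discard last 3):
  after event 1 (t=2: SET c = 18): {c=18}
  after event 2 (t=4: INC b by 12): {b=12, c=18}
  after event 3 (t=9: SET d = 19): {b=12, c=18, d=19}
  after event 4 (t=19: SET c = -13): {b=12, c=-13, d=19}
  after event 5 (t=26: INC d by 7): {b=12, c=-13, d=26}
  after event 6 (t=31: SET c = 14): {b=12, c=14, d=26}
  after event 7 (t=38: SET b = 2): {b=2, c=14, d=26}
  after event 8 (t=44: INC a by 14): {a=14, b=2, c=14, d=26}

Answer: {a=14, b=2, c=14, d=26}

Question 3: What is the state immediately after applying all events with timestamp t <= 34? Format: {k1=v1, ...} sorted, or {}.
Answer: {b=12, c=14, d=26}

Derivation:
Apply events with t <= 34 (6 events):
  after event 1 (t=2: SET c = 18): {c=18}
  after event 2 (t=4: INC b by 12): {b=12, c=18}
  after event 3 (t=9: SET d = 19): {b=12, c=18, d=19}
  after event 4 (t=19: SET c = -13): {b=12, c=-13, d=19}
  after event 5 (t=26: INC d by 7): {b=12, c=-13, d=26}
  after event 6 (t=31: SET c = 14): {b=12, c=14, d=26}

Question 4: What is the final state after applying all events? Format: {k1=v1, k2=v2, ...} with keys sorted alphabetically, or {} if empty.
  after event 1 (t=2: SET c = 18): {c=18}
  after event 2 (t=4: INC b by 12): {b=12, c=18}
  after event 3 (t=9: SET d = 19): {b=12, c=18, d=19}
  after event 4 (t=19: SET c = -13): {b=12, c=-13, d=19}
  after event 5 (t=26: INC d by 7): {b=12, c=-13, d=26}
  after event 6 (t=31: SET c = 14): {b=12, c=14, d=26}
  after event 7 (t=38: SET b = 2): {b=2, c=14, d=26}
  after event 8 (t=44: INC a by 14): {a=14, b=2, c=14, d=26}
  after event 9 (t=46: DEL c): {a=14, b=2, d=26}
  after event 10 (t=56: SET c = -4): {a=14, b=2, c=-4, d=26}
  after event 11 (t=65: DEC d by 6): {a=14, b=2, c=-4, d=20}

Answer: {a=14, b=2, c=-4, d=20}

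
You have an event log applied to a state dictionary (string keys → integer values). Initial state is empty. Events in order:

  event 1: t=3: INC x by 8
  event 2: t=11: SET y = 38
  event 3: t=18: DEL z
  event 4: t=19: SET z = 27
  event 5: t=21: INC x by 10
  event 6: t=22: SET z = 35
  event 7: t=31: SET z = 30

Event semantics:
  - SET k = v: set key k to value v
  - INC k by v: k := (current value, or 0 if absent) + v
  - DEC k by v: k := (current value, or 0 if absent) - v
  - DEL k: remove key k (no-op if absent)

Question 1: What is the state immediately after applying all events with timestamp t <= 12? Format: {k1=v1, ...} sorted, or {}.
Apply events with t <= 12 (2 events):
  after event 1 (t=3: INC x by 8): {x=8}
  after event 2 (t=11: SET y = 38): {x=8, y=38}

Answer: {x=8, y=38}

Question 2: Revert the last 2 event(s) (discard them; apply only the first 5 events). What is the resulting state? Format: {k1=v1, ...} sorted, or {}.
Keep first 5 events (discard last 2):
  after event 1 (t=3: INC x by 8): {x=8}
  after event 2 (t=11: SET y = 38): {x=8, y=38}
  after event 3 (t=18: DEL z): {x=8, y=38}
  after event 4 (t=19: SET z = 27): {x=8, y=38, z=27}
  after event 5 (t=21: INC x by 10): {x=18, y=38, z=27}

Answer: {x=18, y=38, z=27}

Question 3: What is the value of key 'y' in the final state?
Track key 'y' through all 7 events:
  event 1 (t=3: INC x by 8): y unchanged
  event 2 (t=11: SET y = 38): y (absent) -> 38
  event 3 (t=18: DEL z): y unchanged
  event 4 (t=19: SET z = 27): y unchanged
  event 5 (t=21: INC x by 10): y unchanged
  event 6 (t=22: SET z = 35): y unchanged
  event 7 (t=31: SET z = 30): y unchanged
Final: y = 38

Answer: 38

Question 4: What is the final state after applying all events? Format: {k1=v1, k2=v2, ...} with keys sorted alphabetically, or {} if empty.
  after event 1 (t=3: INC x by 8): {x=8}
  after event 2 (t=11: SET y = 38): {x=8, y=38}
  after event 3 (t=18: DEL z): {x=8, y=38}
  after event 4 (t=19: SET z = 27): {x=8, y=38, z=27}
  after event 5 (t=21: INC x by 10): {x=18, y=38, z=27}
  after event 6 (t=22: SET z = 35): {x=18, y=38, z=35}
  after event 7 (t=31: SET z = 30): {x=18, y=38, z=30}

Answer: {x=18, y=38, z=30}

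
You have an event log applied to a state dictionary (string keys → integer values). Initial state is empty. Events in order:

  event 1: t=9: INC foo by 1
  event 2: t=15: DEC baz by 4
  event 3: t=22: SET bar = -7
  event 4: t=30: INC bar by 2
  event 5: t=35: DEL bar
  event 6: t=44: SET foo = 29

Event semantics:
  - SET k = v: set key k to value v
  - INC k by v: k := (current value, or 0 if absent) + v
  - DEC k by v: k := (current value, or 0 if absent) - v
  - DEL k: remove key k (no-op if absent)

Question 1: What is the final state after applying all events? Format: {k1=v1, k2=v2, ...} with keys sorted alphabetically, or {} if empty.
  after event 1 (t=9: INC foo by 1): {foo=1}
  after event 2 (t=15: DEC baz by 4): {baz=-4, foo=1}
  after event 3 (t=22: SET bar = -7): {bar=-7, baz=-4, foo=1}
  after event 4 (t=30: INC bar by 2): {bar=-5, baz=-4, foo=1}
  after event 5 (t=35: DEL bar): {baz=-4, foo=1}
  after event 6 (t=44: SET foo = 29): {baz=-4, foo=29}

Answer: {baz=-4, foo=29}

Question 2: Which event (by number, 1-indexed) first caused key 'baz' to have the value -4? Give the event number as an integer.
Answer: 2

Derivation:
Looking for first event where baz becomes -4:
  event 2: baz (absent) -> -4  <-- first match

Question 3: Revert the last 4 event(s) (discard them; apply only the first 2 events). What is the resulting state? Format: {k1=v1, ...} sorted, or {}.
Answer: {baz=-4, foo=1}

Derivation:
Keep first 2 events (discard last 4):
  after event 1 (t=9: INC foo by 1): {foo=1}
  after event 2 (t=15: DEC baz by 4): {baz=-4, foo=1}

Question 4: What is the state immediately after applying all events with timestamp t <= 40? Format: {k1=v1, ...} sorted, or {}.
Apply events with t <= 40 (5 events):
  after event 1 (t=9: INC foo by 1): {foo=1}
  after event 2 (t=15: DEC baz by 4): {baz=-4, foo=1}
  after event 3 (t=22: SET bar = -7): {bar=-7, baz=-4, foo=1}
  after event 4 (t=30: INC bar by 2): {bar=-5, baz=-4, foo=1}
  after event 5 (t=35: DEL bar): {baz=-4, foo=1}

Answer: {baz=-4, foo=1}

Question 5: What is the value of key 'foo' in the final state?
Track key 'foo' through all 6 events:
  event 1 (t=9: INC foo by 1): foo (absent) -> 1
  event 2 (t=15: DEC baz by 4): foo unchanged
  event 3 (t=22: SET bar = -7): foo unchanged
  event 4 (t=30: INC bar by 2): foo unchanged
  event 5 (t=35: DEL bar): foo unchanged
  event 6 (t=44: SET foo = 29): foo 1 -> 29
Final: foo = 29

Answer: 29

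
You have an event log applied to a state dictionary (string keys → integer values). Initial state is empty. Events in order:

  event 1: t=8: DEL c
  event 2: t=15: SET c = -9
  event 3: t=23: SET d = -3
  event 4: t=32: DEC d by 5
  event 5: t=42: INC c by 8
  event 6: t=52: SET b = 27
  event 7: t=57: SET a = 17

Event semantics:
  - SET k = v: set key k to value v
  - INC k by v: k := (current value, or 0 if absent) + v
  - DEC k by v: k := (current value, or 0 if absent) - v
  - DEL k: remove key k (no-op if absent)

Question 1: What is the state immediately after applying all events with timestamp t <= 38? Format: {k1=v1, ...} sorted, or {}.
Apply events with t <= 38 (4 events):
  after event 1 (t=8: DEL c): {}
  after event 2 (t=15: SET c = -9): {c=-9}
  after event 3 (t=23: SET d = -3): {c=-9, d=-3}
  after event 4 (t=32: DEC d by 5): {c=-9, d=-8}

Answer: {c=-9, d=-8}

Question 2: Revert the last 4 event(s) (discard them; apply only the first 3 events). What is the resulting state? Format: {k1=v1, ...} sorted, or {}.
Keep first 3 events (discard last 4):
  after event 1 (t=8: DEL c): {}
  after event 2 (t=15: SET c = -9): {c=-9}
  after event 3 (t=23: SET d = -3): {c=-9, d=-3}

Answer: {c=-9, d=-3}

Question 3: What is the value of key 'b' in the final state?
Track key 'b' through all 7 events:
  event 1 (t=8: DEL c): b unchanged
  event 2 (t=15: SET c = -9): b unchanged
  event 3 (t=23: SET d = -3): b unchanged
  event 4 (t=32: DEC d by 5): b unchanged
  event 5 (t=42: INC c by 8): b unchanged
  event 6 (t=52: SET b = 27): b (absent) -> 27
  event 7 (t=57: SET a = 17): b unchanged
Final: b = 27

Answer: 27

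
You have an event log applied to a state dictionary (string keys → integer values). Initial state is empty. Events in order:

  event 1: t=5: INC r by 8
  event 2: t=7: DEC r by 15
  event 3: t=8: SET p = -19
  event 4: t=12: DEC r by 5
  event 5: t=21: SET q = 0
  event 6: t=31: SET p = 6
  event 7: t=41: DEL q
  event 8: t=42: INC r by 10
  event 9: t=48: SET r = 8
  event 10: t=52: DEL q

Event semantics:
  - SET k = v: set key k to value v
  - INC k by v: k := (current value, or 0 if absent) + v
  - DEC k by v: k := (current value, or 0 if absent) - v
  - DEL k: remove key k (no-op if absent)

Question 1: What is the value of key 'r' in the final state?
Track key 'r' through all 10 events:
  event 1 (t=5: INC r by 8): r (absent) -> 8
  event 2 (t=7: DEC r by 15): r 8 -> -7
  event 3 (t=8: SET p = -19): r unchanged
  event 4 (t=12: DEC r by 5): r -7 -> -12
  event 5 (t=21: SET q = 0): r unchanged
  event 6 (t=31: SET p = 6): r unchanged
  event 7 (t=41: DEL q): r unchanged
  event 8 (t=42: INC r by 10): r -12 -> -2
  event 9 (t=48: SET r = 8): r -2 -> 8
  event 10 (t=52: DEL q): r unchanged
Final: r = 8

Answer: 8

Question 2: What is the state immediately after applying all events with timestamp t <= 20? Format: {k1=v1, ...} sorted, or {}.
Apply events with t <= 20 (4 events):
  after event 1 (t=5: INC r by 8): {r=8}
  after event 2 (t=7: DEC r by 15): {r=-7}
  after event 3 (t=8: SET p = -19): {p=-19, r=-7}
  after event 4 (t=12: DEC r by 5): {p=-19, r=-12}

Answer: {p=-19, r=-12}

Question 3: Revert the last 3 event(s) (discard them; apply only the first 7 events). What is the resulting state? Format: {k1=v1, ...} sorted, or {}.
Answer: {p=6, r=-12}

Derivation:
Keep first 7 events (discard last 3):
  after event 1 (t=5: INC r by 8): {r=8}
  after event 2 (t=7: DEC r by 15): {r=-7}
  after event 3 (t=8: SET p = -19): {p=-19, r=-7}
  after event 4 (t=12: DEC r by 5): {p=-19, r=-12}
  after event 5 (t=21: SET q = 0): {p=-19, q=0, r=-12}
  after event 6 (t=31: SET p = 6): {p=6, q=0, r=-12}
  after event 7 (t=41: DEL q): {p=6, r=-12}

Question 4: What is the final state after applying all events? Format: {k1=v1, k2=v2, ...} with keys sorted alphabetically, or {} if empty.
  after event 1 (t=5: INC r by 8): {r=8}
  after event 2 (t=7: DEC r by 15): {r=-7}
  after event 3 (t=8: SET p = -19): {p=-19, r=-7}
  after event 4 (t=12: DEC r by 5): {p=-19, r=-12}
  after event 5 (t=21: SET q = 0): {p=-19, q=0, r=-12}
  after event 6 (t=31: SET p = 6): {p=6, q=0, r=-12}
  after event 7 (t=41: DEL q): {p=6, r=-12}
  after event 8 (t=42: INC r by 10): {p=6, r=-2}
  after event 9 (t=48: SET r = 8): {p=6, r=8}
  after event 10 (t=52: DEL q): {p=6, r=8}

Answer: {p=6, r=8}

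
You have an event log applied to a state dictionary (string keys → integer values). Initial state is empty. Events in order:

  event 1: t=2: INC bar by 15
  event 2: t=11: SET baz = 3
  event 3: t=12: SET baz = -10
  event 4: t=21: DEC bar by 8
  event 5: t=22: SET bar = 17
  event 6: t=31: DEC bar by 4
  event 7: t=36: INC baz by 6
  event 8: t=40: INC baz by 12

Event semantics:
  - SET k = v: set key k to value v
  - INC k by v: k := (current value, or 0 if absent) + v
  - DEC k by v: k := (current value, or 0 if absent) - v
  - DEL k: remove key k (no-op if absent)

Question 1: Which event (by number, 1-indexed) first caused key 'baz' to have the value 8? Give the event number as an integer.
Looking for first event where baz becomes 8:
  event 2: baz = 3
  event 3: baz = -10
  event 4: baz = -10
  event 5: baz = -10
  event 6: baz = -10
  event 7: baz = -4
  event 8: baz -4 -> 8  <-- first match

Answer: 8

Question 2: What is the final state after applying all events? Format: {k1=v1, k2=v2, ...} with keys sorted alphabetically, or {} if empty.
Answer: {bar=13, baz=8}

Derivation:
  after event 1 (t=2: INC bar by 15): {bar=15}
  after event 2 (t=11: SET baz = 3): {bar=15, baz=3}
  after event 3 (t=12: SET baz = -10): {bar=15, baz=-10}
  after event 4 (t=21: DEC bar by 8): {bar=7, baz=-10}
  after event 5 (t=22: SET bar = 17): {bar=17, baz=-10}
  after event 6 (t=31: DEC bar by 4): {bar=13, baz=-10}
  after event 7 (t=36: INC baz by 6): {bar=13, baz=-4}
  after event 8 (t=40: INC baz by 12): {bar=13, baz=8}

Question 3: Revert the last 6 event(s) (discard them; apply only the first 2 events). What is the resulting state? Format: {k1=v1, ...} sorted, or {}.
Keep first 2 events (discard last 6):
  after event 1 (t=2: INC bar by 15): {bar=15}
  after event 2 (t=11: SET baz = 3): {bar=15, baz=3}

Answer: {bar=15, baz=3}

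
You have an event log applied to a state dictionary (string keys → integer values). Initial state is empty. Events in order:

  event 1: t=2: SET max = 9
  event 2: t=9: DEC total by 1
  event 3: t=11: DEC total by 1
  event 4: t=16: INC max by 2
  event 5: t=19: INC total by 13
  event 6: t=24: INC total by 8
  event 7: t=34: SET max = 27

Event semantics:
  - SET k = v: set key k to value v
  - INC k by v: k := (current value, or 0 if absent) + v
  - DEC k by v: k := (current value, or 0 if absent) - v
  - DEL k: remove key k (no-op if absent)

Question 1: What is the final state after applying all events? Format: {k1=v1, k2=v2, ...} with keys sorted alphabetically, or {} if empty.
  after event 1 (t=2: SET max = 9): {max=9}
  after event 2 (t=9: DEC total by 1): {max=9, total=-1}
  after event 3 (t=11: DEC total by 1): {max=9, total=-2}
  after event 4 (t=16: INC max by 2): {max=11, total=-2}
  after event 5 (t=19: INC total by 13): {max=11, total=11}
  after event 6 (t=24: INC total by 8): {max=11, total=19}
  after event 7 (t=34: SET max = 27): {max=27, total=19}

Answer: {max=27, total=19}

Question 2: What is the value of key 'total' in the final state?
Answer: 19

Derivation:
Track key 'total' through all 7 events:
  event 1 (t=2: SET max = 9): total unchanged
  event 2 (t=9: DEC total by 1): total (absent) -> -1
  event 3 (t=11: DEC total by 1): total -1 -> -2
  event 4 (t=16: INC max by 2): total unchanged
  event 5 (t=19: INC total by 13): total -2 -> 11
  event 6 (t=24: INC total by 8): total 11 -> 19
  event 7 (t=34: SET max = 27): total unchanged
Final: total = 19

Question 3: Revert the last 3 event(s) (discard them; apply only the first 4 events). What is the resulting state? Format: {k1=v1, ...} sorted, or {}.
Answer: {max=11, total=-2}

Derivation:
Keep first 4 events (discard last 3):
  after event 1 (t=2: SET max = 9): {max=9}
  after event 2 (t=9: DEC total by 1): {max=9, total=-1}
  after event 3 (t=11: DEC total by 1): {max=9, total=-2}
  after event 4 (t=16: INC max by 2): {max=11, total=-2}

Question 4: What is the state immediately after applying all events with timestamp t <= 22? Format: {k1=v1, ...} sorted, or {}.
Answer: {max=11, total=11}

Derivation:
Apply events with t <= 22 (5 events):
  after event 1 (t=2: SET max = 9): {max=9}
  after event 2 (t=9: DEC total by 1): {max=9, total=-1}
  after event 3 (t=11: DEC total by 1): {max=9, total=-2}
  after event 4 (t=16: INC max by 2): {max=11, total=-2}
  after event 5 (t=19: INC total by 13): {max=11, total=11}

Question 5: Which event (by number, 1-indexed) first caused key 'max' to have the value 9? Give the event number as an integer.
Answer: 1

Derivation:
Looking for first event where max becomes 9:
  event 1: max (absent) -> 9  <-- first match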